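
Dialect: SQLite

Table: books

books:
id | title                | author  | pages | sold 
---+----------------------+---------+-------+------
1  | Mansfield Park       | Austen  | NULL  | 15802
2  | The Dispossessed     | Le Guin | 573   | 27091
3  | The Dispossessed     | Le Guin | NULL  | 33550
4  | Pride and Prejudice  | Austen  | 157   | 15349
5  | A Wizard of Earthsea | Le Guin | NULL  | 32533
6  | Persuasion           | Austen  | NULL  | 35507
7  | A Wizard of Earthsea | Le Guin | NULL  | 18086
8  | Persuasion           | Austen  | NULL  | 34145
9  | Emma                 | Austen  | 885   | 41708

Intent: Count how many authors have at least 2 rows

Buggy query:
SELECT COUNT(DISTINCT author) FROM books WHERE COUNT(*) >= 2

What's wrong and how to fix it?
Bug: WHERE filters individual rows, not groups, so a group-level COUNT is invalid there

Fix: Use a subquery that GROUPs and filters with HAVING, then count its rows

Corrected query:
SELECT COUNT(*) FROM (SELECT author FROM books GROUP BY author HAVING COUNT(*) >= 2)

Result:
COUNT(*)
--------
2       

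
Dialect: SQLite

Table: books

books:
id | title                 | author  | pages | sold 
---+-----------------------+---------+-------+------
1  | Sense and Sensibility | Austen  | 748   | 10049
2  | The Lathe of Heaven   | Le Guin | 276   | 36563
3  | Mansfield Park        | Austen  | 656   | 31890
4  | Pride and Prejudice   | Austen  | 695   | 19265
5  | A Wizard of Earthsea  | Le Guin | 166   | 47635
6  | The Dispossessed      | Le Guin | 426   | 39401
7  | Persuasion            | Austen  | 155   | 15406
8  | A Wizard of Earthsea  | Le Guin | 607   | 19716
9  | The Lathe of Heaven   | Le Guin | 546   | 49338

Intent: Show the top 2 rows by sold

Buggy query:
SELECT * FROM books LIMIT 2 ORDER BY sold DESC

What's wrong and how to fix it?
Bug: LIMIT must come after ORDER BY

Fix: Swap the clauses: ORDER BY first, then LIMIT

Corrected query:
SELECT * FROM books ORDER BY sold DESC LIMIT 2

Result:
id | title                | author  | pages | sold 
---+----------------------+---------+-------+------
9  | The Lathe of Heaven  | Le Guin | 546   | 49338
5  | A Wizard of Earthsea | Le Guin | 166   | 47635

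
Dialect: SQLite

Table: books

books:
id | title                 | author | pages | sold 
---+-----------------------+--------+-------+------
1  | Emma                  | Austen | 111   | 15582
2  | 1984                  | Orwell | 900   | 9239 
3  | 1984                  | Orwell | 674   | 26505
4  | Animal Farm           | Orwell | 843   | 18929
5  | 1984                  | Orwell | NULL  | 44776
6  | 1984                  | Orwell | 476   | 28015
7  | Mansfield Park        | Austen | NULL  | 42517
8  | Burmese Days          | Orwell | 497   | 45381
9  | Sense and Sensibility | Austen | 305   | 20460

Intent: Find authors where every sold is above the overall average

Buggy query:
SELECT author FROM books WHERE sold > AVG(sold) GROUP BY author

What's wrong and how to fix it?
Bug: AVG() is an aggregate; it can't sit directly in WHERE

Fix: Compute the overall average in a scalar subquery and compare each group's MIN against it in HAVING

Corrected query:
SELECT author FROM books GROUP BY author HAVING MIN(sold) > (SELECT AVG(sold) FROM books)

Result:
(no rows)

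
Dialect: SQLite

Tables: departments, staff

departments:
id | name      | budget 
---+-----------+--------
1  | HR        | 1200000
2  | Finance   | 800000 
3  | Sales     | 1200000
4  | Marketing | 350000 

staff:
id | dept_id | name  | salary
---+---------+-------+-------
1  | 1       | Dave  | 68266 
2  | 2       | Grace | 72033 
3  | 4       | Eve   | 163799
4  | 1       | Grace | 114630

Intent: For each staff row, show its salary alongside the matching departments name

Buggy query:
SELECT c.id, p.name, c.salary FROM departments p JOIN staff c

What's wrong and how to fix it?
Bug: Missing join condition: each staff row is matched to all departments rows instead of just its own

Fix: Specify the join condition linking the foreign key to the parent id

Corrected query:
SELECT c.id, p.name, c.salary FROM departments p JOIN staff c ON c.dept_id = p.id

Result:
id | name      | salary
---+-----------+-------
1  | HR        | 68266 
2  | Finance   | 72033 
3  | Marketing | 163799
4  | HR        | 114630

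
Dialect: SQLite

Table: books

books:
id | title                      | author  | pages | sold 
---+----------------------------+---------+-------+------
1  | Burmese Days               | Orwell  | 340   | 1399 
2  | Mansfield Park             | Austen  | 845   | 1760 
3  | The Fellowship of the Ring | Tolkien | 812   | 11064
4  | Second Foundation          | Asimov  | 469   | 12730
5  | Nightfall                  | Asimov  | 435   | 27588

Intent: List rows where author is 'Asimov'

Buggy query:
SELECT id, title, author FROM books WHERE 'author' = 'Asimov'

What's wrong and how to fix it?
Bug: 'author' in single quotes is a string literal, not the column; the comparison is literal-vs-literal and never true

Fix: Remove the quotes around the column name (or use double quotes for an identifier)

Corrected query:
SELECT id, title, author FROM books WHERE author = 'Asimov'

Result:
id | title             | author
---+-------------------+-------
4  | Second Foundation | Asimov
5  | Nightfall         | Asimov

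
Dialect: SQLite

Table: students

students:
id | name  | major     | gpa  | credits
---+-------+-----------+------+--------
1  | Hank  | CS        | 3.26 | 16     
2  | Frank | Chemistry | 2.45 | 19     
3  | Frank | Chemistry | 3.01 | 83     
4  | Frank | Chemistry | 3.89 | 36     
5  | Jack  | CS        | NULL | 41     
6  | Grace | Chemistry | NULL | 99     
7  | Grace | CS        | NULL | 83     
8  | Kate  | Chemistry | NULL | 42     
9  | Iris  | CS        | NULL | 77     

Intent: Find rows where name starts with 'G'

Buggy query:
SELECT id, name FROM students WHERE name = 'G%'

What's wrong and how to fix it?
Bug: Wildcards only work with LIKE; '=' treats '%' as a literal character

Fix: Use LIKE for wildcard pattern matching

Corrected query:
SELECT id, name FROM students WHERE name LIKE 'G%'

Result:
id | name 
---+------
6  | Grace
7  | Grace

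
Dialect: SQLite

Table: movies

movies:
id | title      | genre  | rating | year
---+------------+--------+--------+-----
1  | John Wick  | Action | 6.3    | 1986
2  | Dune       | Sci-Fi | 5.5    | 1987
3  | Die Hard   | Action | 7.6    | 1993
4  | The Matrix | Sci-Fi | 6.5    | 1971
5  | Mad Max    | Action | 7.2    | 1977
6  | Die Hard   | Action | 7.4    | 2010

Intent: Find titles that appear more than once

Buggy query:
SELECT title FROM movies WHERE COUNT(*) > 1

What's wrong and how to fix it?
Bug: COUNT(*) is an aggregate and cannot be used in WHERE

Fix: GROUP BY title, then filter groups with HAVING COUNT(*) > 1

Corrected query:
SELECT title FROM movies GROUP BY title HAVING COUNT(*) > 1

Result:
title   
--------
Die Hard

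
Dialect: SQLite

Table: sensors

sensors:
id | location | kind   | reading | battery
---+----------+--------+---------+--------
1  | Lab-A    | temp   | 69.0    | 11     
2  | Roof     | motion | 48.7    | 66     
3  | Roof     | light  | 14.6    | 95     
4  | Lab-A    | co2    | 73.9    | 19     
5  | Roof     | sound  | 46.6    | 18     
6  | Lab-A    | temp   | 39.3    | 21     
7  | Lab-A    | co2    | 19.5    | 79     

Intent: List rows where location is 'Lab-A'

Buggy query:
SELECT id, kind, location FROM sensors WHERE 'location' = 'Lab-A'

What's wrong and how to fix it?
Bug: Single quotes denote string literals in SQL; the column name is being compared as a constant string

Fix: Reference the column as location without single quotes

Corrected query:
SELECT id, kind, location FROM sensors WHERE location = 'Lab-A'

Result:
id | kind | location
---+------+---------
1  | temp | Lab-A   
4  | co2  | Lab-A   
6  | temp | Lab-A   
7  | co2  | Lab-A   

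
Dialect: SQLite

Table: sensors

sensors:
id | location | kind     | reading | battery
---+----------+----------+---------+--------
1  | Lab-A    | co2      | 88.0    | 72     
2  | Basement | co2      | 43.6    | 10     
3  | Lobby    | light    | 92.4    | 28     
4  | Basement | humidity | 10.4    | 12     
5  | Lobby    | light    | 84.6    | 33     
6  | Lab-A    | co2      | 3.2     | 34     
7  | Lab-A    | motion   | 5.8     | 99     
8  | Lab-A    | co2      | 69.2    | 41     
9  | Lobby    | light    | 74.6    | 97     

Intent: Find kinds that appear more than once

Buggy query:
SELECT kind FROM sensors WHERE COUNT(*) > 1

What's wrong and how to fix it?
Bug: COUNT(*) is an aggregate and cannot be used in WHERE

Fix: GROUP BY kind, then filter groups with HAVING COUNT(*) > 1

Corrected query:
SELECT kind FROM sensors GROUP BY kind HAVING COUNT(*) > 1

Result:
kind 
-----
co2  
light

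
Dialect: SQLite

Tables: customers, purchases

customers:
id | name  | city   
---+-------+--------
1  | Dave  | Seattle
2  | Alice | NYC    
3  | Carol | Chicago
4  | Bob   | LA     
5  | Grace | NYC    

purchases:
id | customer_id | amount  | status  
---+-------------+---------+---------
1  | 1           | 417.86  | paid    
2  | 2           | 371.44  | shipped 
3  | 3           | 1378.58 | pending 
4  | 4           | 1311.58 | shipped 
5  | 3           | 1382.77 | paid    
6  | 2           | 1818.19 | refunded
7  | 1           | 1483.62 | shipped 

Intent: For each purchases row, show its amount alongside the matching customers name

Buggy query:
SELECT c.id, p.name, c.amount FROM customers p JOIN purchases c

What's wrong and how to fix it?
Bug: Missing join condition: each purchases row is matched to all customers rows instead of just its own

Fix: Add ON c.customer_id = p.id to the JOIN

Corrected query:
SELECT c.id, p.name, c.amount FROM customers p JOIN purchases c ON c.customer_id = p.id

Result:
id | name  | amount 
---+-------+--------
1  | Dave  | 417.86 
2  | Alice | 371.44 
3  | Carol | 1378.58
4  | Bob   | 1311.58
5  | Carol | 1382.77
6  | Alice | 1818.19
7  | Dave  | 1483.62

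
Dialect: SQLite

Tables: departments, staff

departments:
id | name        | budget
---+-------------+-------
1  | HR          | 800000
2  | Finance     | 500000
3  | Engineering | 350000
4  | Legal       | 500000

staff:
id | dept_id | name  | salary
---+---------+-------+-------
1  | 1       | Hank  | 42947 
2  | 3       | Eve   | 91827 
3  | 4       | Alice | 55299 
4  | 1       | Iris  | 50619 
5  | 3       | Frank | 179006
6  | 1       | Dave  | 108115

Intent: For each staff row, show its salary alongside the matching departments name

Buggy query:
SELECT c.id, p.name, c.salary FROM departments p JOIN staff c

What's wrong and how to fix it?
Bug: JOIN with no ON clause produces a cartesian product; every staff row pairs with every departments row

Fix: Specify the join condition linking the foreign key to the parent id

Corrected query:
SELECT c.id, p.name, c.salary FROM departments p JOIN staff c ON c.dept_id = p.id

Result:
id | name        | salary
---+-------------+-------
1  | HR          | 42947 
2  | Engineering | 91827 
3  | Legal       | 55299 
4  | HR          | 50619 
5  | Engineering | 179006
6  | HR          | 108115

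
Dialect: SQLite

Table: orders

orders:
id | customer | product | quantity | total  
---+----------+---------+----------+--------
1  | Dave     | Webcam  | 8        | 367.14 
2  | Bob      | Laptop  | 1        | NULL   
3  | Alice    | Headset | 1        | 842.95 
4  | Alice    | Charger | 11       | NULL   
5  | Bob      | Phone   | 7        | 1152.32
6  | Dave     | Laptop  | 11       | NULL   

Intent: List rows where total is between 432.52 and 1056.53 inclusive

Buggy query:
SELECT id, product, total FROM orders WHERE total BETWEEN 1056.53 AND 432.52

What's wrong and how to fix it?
Bug: BETWEEN expects the lower bound first; with 1056.53 AND 432.52 the range is empty

Fix: Swap the bounds so the smaller value comes first

Corrected query:
SELECT id, product, total FROM orders WHERE total BETWEEN 432.52 AND 1056.53

Result:
id | product | total 
---+---------+-------
3  | Headset | 842.95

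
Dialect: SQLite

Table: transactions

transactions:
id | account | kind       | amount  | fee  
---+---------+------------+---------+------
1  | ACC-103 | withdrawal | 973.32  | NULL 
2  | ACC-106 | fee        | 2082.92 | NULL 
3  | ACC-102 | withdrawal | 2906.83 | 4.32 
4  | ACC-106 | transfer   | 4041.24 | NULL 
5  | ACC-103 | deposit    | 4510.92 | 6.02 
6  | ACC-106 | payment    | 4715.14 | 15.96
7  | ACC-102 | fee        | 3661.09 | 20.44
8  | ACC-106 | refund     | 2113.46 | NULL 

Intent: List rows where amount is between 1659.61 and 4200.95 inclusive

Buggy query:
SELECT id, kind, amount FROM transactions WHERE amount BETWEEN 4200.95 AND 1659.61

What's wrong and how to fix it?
Bug: BETWEEN expects the lower bound first; with 4200.95 AND 1659.61 the range is empty

Fix: Write BETWEEN 1659.61 AND 4200.95

Corrected query:
SELECT id, kind, amount FROM transactions WHERE amount BETWEEN 1659.61 AND 4200.95

Result:
id | kind       | amount 
---+------------+--------
2  | fee        | 2082.92
3  | withdrawal | 2906.83
4  | transfer   | 4041.24
7  | fee        | 3661.09
8  | refund     | 2113.46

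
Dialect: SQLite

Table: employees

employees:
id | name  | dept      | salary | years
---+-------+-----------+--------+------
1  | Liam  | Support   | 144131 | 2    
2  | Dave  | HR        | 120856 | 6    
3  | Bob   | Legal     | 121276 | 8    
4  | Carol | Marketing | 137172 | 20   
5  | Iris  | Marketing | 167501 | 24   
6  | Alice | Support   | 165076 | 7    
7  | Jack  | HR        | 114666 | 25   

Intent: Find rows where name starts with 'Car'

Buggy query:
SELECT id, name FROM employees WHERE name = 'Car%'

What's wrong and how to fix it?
Bug: Wildcards only work with LIKE; '=' treats '%' as a literal character

Fix: Use LIKE for wildcard pattern matching

Corrected query:
SELECT id, name FROM employees WHERE name LIKE 'Car%'

Result:
id | name 
---+------
4  | Carol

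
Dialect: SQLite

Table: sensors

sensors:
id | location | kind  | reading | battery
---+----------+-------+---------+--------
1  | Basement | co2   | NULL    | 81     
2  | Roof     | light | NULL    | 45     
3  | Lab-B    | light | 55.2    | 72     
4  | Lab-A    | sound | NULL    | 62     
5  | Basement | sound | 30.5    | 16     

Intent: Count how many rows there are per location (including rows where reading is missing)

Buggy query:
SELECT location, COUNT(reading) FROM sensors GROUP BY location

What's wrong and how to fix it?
Bug: COUNT(column) counts non-NULL values only; rows with NULL reading aren't counted

Fix: Replace COUNT(reading) with COUNT(*)

Corrected query:
SELECT location, COUNT(*) FROM sensors GROUP BY location

Result:
location | COUNT(*)
---------+---------
Basement | 2       
Lab-A    | 1       
Lab-B    | 1       
Roof     | 1       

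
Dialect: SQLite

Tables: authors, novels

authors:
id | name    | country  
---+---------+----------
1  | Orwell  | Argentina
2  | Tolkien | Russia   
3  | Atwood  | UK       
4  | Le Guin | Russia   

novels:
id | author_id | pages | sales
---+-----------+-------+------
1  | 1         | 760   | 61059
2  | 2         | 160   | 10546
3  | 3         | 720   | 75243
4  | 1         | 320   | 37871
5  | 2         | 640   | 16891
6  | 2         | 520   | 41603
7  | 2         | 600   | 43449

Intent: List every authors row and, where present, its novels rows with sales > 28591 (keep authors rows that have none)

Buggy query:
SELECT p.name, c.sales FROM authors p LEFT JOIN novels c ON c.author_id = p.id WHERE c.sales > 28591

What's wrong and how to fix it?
Bug: Filtering c.sales in WHERE discards the NULL rows produced by LEFT JOIN, turning it into an inner join

Fix: Put 'c.sales > 28591' in the JOIN's ON clause instead of WHERE

Corrected query:
SELECT p.name, c.sales FROM authors p LEFT JOIN novels c ON c.author_id = p.id AND c.sales > 28591

Result:
name    | sales
--------+------
Orwell  | 37871
Orwell  | 61059
Tolkien | 41603
Tolkien | 43449
Atwood  | 75243
Le Guin | NULL 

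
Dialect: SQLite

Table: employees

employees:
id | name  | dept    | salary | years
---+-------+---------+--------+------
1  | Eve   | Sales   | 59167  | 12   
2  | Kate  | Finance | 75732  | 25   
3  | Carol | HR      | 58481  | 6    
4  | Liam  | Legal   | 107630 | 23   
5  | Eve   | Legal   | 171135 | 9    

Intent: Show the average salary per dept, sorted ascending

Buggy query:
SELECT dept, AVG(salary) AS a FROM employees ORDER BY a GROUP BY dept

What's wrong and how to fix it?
Bug: GROUP BY must precede ORDER BY

Fix: Reorder: SELECT … FROM … GROUP BY … ORDER BY …

Corrected query:
SELECT dept, AVG(salary) AS a FROM employees GROUP BY dept ORDER BY a

Result:
dept    | a       
--------+---------
HR      | 58481   
Sales   | 59167   
Finance | 75732   
Legal   | 139382.5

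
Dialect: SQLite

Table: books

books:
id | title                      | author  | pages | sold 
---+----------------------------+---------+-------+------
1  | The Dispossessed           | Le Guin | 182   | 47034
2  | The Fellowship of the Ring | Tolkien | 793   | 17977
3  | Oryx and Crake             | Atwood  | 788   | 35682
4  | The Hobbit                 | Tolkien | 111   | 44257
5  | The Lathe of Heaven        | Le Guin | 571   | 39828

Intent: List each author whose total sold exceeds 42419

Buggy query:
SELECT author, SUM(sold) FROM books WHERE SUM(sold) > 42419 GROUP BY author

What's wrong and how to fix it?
Bug: SUM(sold) is an aggregate, but WHERE filters rows before aggregation

Fix: Use HAVING (which filters groups after aggregation) instead of WHERE

Corrected query:
SELECT author, SUM(sold) FROM books GROUP BY author HAVING SUM(sold) > 42419

Result:
author  | SUM(sold)
--------+----------
Le Guin | 86862    
Tolkien | 62234    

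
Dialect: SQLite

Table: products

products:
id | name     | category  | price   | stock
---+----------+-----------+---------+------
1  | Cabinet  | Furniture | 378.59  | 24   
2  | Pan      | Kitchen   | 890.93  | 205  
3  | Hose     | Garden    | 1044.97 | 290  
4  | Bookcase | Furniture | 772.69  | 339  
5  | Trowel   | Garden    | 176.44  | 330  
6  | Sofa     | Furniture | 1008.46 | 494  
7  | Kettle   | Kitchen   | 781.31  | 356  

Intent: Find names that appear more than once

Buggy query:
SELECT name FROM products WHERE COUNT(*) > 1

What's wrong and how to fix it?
Bug: WHERE can't reference COUNT(*); aggregates are computed after WHERE

Fix: GROUP BY name, then filter groups with HAVING COUNT(*) > 1

Corrected query:
SELECT name FROM products GROUP BY name HAVING COUNT(*) > 1

Result:
(no rows)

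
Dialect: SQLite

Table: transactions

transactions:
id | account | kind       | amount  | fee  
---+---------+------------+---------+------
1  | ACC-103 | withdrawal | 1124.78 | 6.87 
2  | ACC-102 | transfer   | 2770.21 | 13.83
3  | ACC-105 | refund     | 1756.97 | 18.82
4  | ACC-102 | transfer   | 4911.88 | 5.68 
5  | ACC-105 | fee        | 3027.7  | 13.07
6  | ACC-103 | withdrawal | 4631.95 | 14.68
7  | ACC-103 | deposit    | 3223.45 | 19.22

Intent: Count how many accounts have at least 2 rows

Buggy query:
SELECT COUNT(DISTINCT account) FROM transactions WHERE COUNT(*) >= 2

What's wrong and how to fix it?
Bug: WHERE filters individual rows, not groups, so a group-level COUNT is invalid there

Fix: Use a subquery that GROUPs and filters with HAVING, then count its rows

Corrected query:
SELECT COUNT(*) FROM (SELECT account FROM transactions GROUP BY account HAVING COUNT(*) >= 2)

Result:
COUNT(*)
--------
3       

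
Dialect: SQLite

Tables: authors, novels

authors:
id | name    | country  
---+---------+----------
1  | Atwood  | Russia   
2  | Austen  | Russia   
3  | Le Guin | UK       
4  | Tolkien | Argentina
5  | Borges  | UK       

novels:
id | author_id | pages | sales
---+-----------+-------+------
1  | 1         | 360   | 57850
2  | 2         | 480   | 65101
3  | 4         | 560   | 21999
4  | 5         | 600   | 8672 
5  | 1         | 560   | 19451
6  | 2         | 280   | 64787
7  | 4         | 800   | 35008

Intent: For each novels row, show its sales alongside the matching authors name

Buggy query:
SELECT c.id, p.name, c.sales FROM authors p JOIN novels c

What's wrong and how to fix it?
Bug: JOIN with no ON clause produces a cartesian product; every novels row pairs with every authors row

Fix: Specify the join condition linking the foreign key to the parent id

Corrected query:
SELECT c.id, p.name, c.sales FROM authors p JOIN novels c ON c.author_id = p.id

Result:
id | name    | sales
---+---------+------
1  | Atwood  | 57850
2  | Austen  | 65101
3  | Tolkien | 21999
4  | Borges  | 8672 
5  | Atwood  | 19451
6  | Austen  | 64787
7  | Tolkien | 35008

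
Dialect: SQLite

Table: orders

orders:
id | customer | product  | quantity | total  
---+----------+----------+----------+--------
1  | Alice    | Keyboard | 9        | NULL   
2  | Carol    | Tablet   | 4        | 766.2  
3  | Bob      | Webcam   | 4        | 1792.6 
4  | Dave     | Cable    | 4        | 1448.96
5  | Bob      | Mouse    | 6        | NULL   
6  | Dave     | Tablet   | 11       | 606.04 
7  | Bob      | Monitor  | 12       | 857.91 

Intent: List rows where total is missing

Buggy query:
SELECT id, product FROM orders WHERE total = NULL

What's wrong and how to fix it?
Bug: '= NULL' is always unknown in SQL three-valued logic, so no rows match

Fix: Use IS NULL to test for NULL

Corrected query:
SELECT id, product FROM orders WHERE total IS NULL

Result:
id | product 
---+---------
1  | Keyboard
5  | Mouse   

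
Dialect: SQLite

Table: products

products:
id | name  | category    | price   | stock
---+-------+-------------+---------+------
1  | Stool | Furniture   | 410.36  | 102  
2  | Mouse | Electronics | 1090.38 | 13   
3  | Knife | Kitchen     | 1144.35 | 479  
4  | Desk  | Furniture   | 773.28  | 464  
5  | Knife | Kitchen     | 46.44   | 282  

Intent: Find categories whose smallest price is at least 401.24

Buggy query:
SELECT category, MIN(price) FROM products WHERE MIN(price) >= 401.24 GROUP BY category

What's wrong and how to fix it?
Bug: Aggregates like MIN are computed per group after WHERE runs

Fix: Replace WHERE with HAVING after the GROUP BY

Corrected query:
SELECT category, MIN(price) FROM products GROUP BY category HAVING MIN(price) >= 401.24

Result:
category    | MIN(price)
------------+-----------
Electronics | 1090.38   
Furniture   | 410.36    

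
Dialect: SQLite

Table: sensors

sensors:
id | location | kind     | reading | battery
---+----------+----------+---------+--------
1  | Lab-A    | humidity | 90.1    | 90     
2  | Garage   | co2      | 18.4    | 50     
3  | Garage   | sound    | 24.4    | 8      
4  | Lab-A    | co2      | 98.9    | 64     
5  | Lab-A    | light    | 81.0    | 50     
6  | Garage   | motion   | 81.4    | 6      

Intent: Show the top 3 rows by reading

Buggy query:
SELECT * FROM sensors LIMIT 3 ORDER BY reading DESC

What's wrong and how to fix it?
Bug: ORDER BY cannot follow LIMIT; LIMIT is the final clause

Fix: Sort with ORDER BY, then apply LIMIT

Corrected query:
SELECT * FROM sensors ORDER BY reading DESC LIMIT 3

Result:
id | location | kind     | reading | battery
---+----------+----------+---------+--------
4  | Lab-A    | co2      | 98.9    | 64     
1  | Lab-A    | humidity | 90.1    | 90     
6  | Garage   | motion   | 81.4    | 6      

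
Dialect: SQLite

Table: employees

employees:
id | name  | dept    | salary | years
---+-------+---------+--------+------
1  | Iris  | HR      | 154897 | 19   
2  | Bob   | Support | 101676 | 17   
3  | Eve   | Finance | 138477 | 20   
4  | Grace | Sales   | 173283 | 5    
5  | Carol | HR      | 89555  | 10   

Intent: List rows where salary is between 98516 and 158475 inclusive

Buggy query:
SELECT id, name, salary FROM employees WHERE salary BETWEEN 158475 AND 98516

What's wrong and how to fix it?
Bug: The bounds are reversed; BETWEEN a AND b requires a <= b to match anything

Fix: Write BETWEEN 98516 AND 158475

Corrected query:
SELECT id, name, salary FROM employees WHERE salary BETWEEN 98516 AND 158475

Result:
id | name | salary
---+------+-------
1  | Iris | 154897
2  | Bob  | 101676
3  | Eve  | 138477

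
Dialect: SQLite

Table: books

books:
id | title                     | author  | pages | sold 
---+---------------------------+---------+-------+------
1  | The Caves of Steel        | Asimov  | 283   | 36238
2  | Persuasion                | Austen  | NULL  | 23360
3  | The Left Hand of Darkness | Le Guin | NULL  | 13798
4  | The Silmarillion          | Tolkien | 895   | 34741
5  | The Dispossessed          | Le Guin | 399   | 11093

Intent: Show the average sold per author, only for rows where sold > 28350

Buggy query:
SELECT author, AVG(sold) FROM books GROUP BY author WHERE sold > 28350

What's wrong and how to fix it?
Bug: WHERE cannot follow GROUP BY

Fix: Place WHERE between FROM and GROUP BY

Corrected query:
SELECT author, AVG(sold) FROM books WHERE sold > 28350 GROUP BY author

Result:
author  | AVG(sold)
--------+----------
Asimov  | 36238    
Tolkien | 34741    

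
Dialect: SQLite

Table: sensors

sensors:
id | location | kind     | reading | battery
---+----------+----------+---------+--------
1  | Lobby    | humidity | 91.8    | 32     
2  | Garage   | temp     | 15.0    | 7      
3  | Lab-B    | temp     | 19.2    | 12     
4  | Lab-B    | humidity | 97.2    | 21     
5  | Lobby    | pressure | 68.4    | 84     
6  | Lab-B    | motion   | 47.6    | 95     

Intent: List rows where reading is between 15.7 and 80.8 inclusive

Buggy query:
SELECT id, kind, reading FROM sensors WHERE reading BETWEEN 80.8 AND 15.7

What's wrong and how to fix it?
Bug: The bounds are reversed; BETWEEN a AND b requires a <= b to match anything

Fix: Swap the bounds so the smaller value comes first

Corrected query:
SELECT id, kind, reading FROM sensors WHERE reading BETWEEN 15.7 AND 80.8

Result:
id | kind     | reading
---+----------+--------
3  | temp     | 19.2   
5  | pressure | 68.4   
6  | motion   | 47.6   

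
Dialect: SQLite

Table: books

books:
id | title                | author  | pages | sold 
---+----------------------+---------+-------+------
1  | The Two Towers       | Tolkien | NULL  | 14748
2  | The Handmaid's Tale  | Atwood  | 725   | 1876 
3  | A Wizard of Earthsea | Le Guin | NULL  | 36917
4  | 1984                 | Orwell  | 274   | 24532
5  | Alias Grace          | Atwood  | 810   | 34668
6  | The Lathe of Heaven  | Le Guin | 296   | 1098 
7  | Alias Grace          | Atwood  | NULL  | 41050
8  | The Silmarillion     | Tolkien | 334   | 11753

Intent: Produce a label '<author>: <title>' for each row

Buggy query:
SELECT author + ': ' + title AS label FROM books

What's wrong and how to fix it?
Bug: '+' is numeric addition; on text columns SQLite converts them to 0 instead of concatenating

Fix: Use the || operator for string concatenation

Corrected query:
SELECT author || ': ' || title AS label FROM books

Result:
label                        
-----------------------------
Tolkien: The Two Towers      
Atwood: The Handmaid's Tale  
Le Guin: A Wizard of Earthsea
Orwell: 1984                 
Atwood: Alias Grace          
Le Guin: The Lathe of Heaven 
Atwood: Alias Grace          
Tolkien: The Silmarillion    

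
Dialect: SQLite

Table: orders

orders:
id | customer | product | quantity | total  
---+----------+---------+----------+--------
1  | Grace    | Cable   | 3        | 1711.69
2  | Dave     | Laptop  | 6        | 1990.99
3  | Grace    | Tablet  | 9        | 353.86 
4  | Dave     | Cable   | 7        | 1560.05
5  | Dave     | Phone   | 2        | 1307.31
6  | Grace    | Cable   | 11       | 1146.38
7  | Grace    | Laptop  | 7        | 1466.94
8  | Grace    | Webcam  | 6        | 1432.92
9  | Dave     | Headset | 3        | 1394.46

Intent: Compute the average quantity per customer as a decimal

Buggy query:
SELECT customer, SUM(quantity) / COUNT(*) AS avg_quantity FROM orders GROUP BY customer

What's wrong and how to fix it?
Bug: SUM(quantity) and COUNT(*) are both integers; the division truncates the fractional part

Fix: Cast one side to REAL so the division keeps the fractional part

Corrected query:
SELECT customer, SUM(quantity) * 1.0 / COUNT(*) AS avg_quantity FROM orders GROUP BY customer

Result:
customer | avg_quantity
---------+-------------
Dave     | 4.5         
Grace    | 7.2         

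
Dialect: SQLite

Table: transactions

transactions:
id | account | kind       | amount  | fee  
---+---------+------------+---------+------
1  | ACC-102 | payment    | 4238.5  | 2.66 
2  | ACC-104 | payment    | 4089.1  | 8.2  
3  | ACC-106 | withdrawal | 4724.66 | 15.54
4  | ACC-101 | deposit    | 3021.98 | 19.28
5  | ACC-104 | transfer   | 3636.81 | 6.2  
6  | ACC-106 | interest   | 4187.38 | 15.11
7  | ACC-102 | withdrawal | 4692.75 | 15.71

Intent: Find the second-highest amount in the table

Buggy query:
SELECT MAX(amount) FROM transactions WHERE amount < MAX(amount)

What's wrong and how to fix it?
Bug: MAX(amount) on the right of the comparison is an aggregate-in-WHERE error

Fix: Compute the overall MAX in a subquery, then take MAX of rows below it

Corrected query:
SELECT MAX(amount) FROM transactions WHERE amount < (SELECT MAX(amount) FROM transactions)

Result:
MAX(amount)
-----------
4692.75    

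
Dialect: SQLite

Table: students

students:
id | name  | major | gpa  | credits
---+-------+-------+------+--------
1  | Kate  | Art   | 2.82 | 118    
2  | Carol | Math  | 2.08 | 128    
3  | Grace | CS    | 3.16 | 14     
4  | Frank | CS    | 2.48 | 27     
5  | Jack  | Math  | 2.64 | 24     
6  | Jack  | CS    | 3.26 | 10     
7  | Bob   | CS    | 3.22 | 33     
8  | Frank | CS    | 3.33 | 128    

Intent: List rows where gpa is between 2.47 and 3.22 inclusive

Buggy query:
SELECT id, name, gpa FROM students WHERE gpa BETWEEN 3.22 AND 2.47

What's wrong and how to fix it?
Bug: The bounds are reversed; BETWEEN a AND b requires a <= b to match anything

Fix: Swap the bounds so the smaller value comes first

Corrected query:
SELECT id, name, gpa FROM students WHERE gpa BETWEEN 2.47 AND 3.22

Result:
id | name  | gpa 
---+-------+-----
1  | Kate  | 2.82
3  | Grace | 3.16
4  | Frank | 2.48
5  | Jack  | 2.64
7  | Bob   | 3.22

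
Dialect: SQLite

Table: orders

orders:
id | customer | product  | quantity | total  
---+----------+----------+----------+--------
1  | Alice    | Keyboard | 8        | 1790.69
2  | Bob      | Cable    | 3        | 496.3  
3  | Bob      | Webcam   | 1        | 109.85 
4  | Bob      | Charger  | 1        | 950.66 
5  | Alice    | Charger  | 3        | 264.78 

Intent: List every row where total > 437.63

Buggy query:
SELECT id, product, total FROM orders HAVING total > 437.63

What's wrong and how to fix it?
Bug: This is a non-aggregate query (no GROUP BY, no aggregates), so in SQLite the HAVING clause is invalid here; a row-level condition belongs in WHERE

Fix: Replace HAVING with WHERE since the condition applies to individual rows

Corrected query:
SELECT id, product, total FROM orders WHERE total > 437.63

Result:
id | product  | total  
---+----------+--------
1  | Keyboard | 1790.69
2  | Cable    | 496.3  
4  | Charger  | 950.66 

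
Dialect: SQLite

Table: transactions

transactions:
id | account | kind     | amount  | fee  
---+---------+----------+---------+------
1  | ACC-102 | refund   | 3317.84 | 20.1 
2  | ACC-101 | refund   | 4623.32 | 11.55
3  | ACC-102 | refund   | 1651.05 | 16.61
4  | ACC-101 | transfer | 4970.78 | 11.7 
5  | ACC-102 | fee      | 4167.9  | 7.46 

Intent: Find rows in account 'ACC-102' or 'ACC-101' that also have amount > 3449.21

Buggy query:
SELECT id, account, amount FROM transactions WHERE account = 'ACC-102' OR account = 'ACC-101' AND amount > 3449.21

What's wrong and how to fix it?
Bug: Without parentheses, AND is evaluated before OR, so the amount filter only applies to the 'ACC-101' branch

Fix: Group the OR with parentheses (or use IN), then AND the threshold

Corrected query:
SELECT id, account, amount FROM transactions WHERE (account = 'ACC-102' OR account = 'ACC-101') AND amount > 3449.21

Result:
id | account | amount 
---+---------+--------
2  | ACC-101 | 4623.32
4  | ACC-101 | 4970.78
5  | ACC-102 | 4167.9 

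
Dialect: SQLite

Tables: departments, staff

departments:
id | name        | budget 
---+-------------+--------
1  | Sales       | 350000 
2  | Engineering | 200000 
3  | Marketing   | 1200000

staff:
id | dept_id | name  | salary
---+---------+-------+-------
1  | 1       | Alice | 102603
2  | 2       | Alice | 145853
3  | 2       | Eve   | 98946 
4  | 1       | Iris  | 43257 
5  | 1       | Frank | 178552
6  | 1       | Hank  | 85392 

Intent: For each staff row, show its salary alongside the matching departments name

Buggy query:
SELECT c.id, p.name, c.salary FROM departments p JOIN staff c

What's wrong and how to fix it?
Bug: Missing join condition: each staff row is matched to all departments rows instead of just its own

Fix: Add ON c.dept_id = p.id to the JOIN

Corrected query:
SELECT c.id, p.name, c.salary FROM departments p JOIN staff c ON c.dept_id = p.id

Result:
id | name        | salary
---+-------------+-------
1  | Sales       | 102603
2  | Engineering | 145853
3  | Engineering | 98946 
4  | Sales       | 43257 
5  | Sales       | 178552
6  | Sales       | 85392 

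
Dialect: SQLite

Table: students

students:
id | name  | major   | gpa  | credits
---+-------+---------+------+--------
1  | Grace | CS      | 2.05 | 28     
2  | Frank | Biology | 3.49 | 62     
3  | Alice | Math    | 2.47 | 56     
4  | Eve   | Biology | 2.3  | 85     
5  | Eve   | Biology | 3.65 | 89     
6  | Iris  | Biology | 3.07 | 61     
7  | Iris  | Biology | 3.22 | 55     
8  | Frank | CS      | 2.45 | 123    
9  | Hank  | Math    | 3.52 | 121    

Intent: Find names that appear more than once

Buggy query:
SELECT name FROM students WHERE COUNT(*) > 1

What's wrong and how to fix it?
Bug: COUNT(*) is an aggregate and cannot be used in WHERE

Fix: GROUP BY name, then filter groups with HAVING COUNT(*) > 1

Corrected query:
SELECT name FROM students GROUP BY name HAVING COUNT(*) > 1

Result:
name 
-----
Eve  
Frank
Iris 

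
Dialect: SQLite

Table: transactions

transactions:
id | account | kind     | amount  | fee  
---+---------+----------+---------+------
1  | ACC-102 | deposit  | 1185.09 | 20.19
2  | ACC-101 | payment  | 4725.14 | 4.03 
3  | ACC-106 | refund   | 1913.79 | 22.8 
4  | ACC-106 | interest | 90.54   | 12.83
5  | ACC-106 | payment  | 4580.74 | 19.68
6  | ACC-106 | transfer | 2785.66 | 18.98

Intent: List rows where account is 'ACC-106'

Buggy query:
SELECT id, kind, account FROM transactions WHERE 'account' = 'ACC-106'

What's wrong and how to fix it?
Bug: 'account' in single quotes is a string literal, not the column; the comparison is literal-vs-literal and never true

Fix: Reference the column as account without single quotes

Corrected query:
SELECT id, kind, account FROM transactions WHERE account = 'ACC-106'

Result:
id | kind     | account
---+----------+--------
3  | refund   | ACC-106
4  | interest | ACC-106
5  | payment  | ACC-106
6  | transfer | ACC-106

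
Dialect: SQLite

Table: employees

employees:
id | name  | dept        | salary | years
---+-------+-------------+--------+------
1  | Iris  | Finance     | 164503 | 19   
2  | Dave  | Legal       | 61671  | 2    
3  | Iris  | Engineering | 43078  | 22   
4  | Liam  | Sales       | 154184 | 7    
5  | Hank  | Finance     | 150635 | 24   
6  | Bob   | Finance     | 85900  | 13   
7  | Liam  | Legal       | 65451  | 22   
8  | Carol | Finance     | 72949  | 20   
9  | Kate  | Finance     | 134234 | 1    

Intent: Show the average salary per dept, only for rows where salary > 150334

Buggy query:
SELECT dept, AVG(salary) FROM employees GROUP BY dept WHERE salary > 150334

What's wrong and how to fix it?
Bug: WHERE cannot follow GROUP BY

Fix: Move the WHERE clause before GROUP BY

Corrected query:
SELECT dept, AVG(salary) FROM employees WHERE salary > 150334 GROUP BY dept

Result:
dept    | AVG(salary)
--------+------------
Finance | 157569     
Sales   | 154184     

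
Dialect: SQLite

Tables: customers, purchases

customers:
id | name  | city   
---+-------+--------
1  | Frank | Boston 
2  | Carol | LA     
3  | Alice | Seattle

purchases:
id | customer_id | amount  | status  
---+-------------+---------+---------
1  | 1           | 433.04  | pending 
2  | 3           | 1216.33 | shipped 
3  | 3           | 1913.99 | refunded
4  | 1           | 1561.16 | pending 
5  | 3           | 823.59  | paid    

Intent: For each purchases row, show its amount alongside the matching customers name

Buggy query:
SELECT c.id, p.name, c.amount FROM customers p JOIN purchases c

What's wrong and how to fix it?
Bug: JOIN with no ON clause produces a cartesian product; every purchases row pairs with every customers row

Fix: Add ON c.customer_id = p.id to the JOIN

Corrected query:
SELECT c.id, p.name, c.amount FROM customers p JOIN purchases c ON c.customer_id = p.id

Result:
id | name  | amount 
---+-------+--------
1  | Frank | 433.04 
2  | Alice | 1216.33
3  | Alice | 1913.99
4  | Frank | 1561.16
5  | Alice | 823.59 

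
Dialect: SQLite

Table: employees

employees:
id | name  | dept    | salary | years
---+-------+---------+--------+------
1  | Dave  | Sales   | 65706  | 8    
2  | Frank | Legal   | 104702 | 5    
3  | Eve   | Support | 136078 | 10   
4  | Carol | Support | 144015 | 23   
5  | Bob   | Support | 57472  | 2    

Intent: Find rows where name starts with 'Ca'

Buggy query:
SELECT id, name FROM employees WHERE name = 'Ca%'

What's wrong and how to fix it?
Bug: '=' compares the literal string including the % character; pattern matching needs LIKE

Fix: Replace '=' with LIKE so 'Ca%' is treated as a pattern

Corrected query:
SELECT id, name FROM employees WHERE name LIKE 'Ca%'

Result:
id | name 
---+------
4  | Carol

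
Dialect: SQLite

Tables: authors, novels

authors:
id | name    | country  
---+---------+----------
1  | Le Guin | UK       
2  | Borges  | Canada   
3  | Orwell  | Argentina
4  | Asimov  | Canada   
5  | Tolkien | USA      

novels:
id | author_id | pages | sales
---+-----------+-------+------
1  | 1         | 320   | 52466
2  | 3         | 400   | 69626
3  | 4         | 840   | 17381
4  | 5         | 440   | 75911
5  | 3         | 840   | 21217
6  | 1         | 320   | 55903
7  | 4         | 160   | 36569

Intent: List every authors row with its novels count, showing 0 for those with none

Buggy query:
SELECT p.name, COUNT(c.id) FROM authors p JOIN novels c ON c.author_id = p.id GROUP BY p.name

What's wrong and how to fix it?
Bug: An inner join excludes parents with zero children

Fix: Use LEFT JOIN so parents without children still appear (COUNT(c.id) gives 0)

Corrected query:
SELECT p.name, COUNT(c.id) FROM authors p LEFT JOIN novels c ON c.author_id = p.id GROUP BY p.name

Result:
name    | COUNT(c.id)
--------+------------
Asimov  | 2          
Borges  | 0          
Le Guin | 2          
Orwell  | 2          
Tolkien | 1          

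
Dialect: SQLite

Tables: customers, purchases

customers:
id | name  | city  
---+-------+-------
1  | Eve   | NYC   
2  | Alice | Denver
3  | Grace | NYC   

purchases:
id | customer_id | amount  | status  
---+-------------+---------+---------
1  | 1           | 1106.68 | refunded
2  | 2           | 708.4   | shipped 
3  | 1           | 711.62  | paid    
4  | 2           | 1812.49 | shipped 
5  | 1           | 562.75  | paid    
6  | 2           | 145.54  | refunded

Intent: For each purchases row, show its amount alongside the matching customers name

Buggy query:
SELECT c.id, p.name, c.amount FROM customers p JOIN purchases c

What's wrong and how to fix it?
Bug: JOIN with no ON clause produces a cartesian product; every purchases row pairs with every customers row

Fix: Add ON c.customer_id = p.id to the JOIN

Corrected query:
SELECT c.id, p.name, c.amount FROM customers p JOIN purchases c ON c.customer_id = p.id

Result:
id | name  | amount 
---+-------+--------
1  | Eve   | 1106.68
2  | Alice | 708.4  
3  | Eve   | 711.62 
4  | Alice | 1812.49
5  | Eve   | 562.75 
6  | Alice | 145.54 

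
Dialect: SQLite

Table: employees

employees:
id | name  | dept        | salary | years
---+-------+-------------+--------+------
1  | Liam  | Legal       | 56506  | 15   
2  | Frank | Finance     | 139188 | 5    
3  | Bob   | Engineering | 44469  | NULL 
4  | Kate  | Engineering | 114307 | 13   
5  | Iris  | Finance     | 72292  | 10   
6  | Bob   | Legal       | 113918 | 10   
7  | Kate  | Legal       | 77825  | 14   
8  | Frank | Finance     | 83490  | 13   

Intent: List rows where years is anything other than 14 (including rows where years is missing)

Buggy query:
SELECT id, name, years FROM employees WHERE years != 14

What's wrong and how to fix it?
Bug: 'years != 14' is unknown when years is NULL, so NULL rows are silently excluded

Fix: Handle NULL separately with IS NULL alongside the inequality

Corrected query:
SELECT id, name, years FROM employees WHERE years != 14 OR years IS NULL

Result:
id | name  | years
---+-------+------
1  | Liam  | 15   
2  | Frank | 5    
3  | Bob   | NULL 
4  | Kate  | 13   
5  | Iris  | 10   
6  | Bob   | 10   
8  | Frank | 13   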